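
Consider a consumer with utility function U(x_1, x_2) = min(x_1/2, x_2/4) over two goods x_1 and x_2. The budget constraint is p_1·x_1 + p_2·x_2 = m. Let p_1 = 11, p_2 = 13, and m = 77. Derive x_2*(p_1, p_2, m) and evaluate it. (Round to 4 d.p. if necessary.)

With perfect complements, no substitution: consume in ratio x_1:x_2 = 2:4.
Budget: p_1·x_1 + p_2·2·x_1 = m, so (2·p_1 + 4·p_2)·x_1 = 2·m.
Demand: x_1*(p_1,p_2,m) = 2·m/(2·p_1 + 4·p_2), x_2* = 4·m/(2·p_1 + 4·p_2).
Here 2·11 + 4·13 = 74, giving x_2* = 4.1622.

x_2* = 4.1622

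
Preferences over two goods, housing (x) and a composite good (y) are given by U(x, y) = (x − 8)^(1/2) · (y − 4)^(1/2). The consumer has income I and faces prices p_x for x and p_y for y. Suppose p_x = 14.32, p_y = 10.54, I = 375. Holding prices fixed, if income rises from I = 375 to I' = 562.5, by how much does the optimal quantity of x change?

Δx* = 6.5468

This is Cobb-Douglas in (x−8, y−4): tangency gives 0.5·p_y·(y−4) = 0.5·p_x·(x−8).
After buying the subsistence bundle (8, 4), a share 0.5 of the remaining income goes to x: x* = 8 + 0.5·(I − 8p_x − 4p_y)/p_x.
Discretionary income = 375 − 8·14.32 − 4·10.54 = 218.28; x* = 8 + 0.5·218.28/14.32 = 15.6215.
At I' = 562.5: x* = 22.1683. Change: 22.1683 − 15.6215 = 6.5468.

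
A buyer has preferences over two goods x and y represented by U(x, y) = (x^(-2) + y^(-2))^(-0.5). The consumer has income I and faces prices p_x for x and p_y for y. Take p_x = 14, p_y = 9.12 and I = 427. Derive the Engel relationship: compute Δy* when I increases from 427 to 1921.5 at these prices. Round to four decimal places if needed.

Δy* = 70.3088

From the CES first-order condition, (y/x)^(3) = p_x/p_y.
Solve for the ratio: y/x = [p_x/p_y]^(1/3).
With the ratio pinned down, the budget gives x* = I/(p_x + p_y·(y/x)) and y* = (y/x)·x*.
Numerically y/x = 1.153571, so x* = 427/(14 + 9.12·1.153571) = 17.414 and y* = 1.153571·17.414 = 20.0882.
At I' = 1921.5: y* = 90.397. Change: 90.397 − 20.0882 = 70.3088.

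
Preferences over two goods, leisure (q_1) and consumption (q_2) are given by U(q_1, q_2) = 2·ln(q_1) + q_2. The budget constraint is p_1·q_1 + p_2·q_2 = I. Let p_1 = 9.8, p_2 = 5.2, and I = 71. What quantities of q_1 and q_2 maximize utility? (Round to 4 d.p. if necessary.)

q_1* = 1.0612, q_2* = 11.6538

Set MRS = p_1/p_2: (2/q_1)/1 = p_1/p_2.
So q_1*(p_1,p_2) = 2·p_2/p_1, independent of income; and q_2* = (I − 2·p_2)/p_2.
At the given prices: q_1* = 2·5.2/9.8 = 1.0612, and q_2* = 11.6538.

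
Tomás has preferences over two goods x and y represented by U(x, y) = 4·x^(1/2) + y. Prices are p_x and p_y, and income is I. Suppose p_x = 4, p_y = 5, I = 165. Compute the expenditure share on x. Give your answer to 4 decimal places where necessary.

share on x = 0.1515

MU_x = 2/√x, MU_y = 1. Tangency: 2/√x = p_x/p_y.
Solve: √x = 2·p_y/p_x, so x*(p_x,p_y) = (2·p_y/p_x)², and y* = (I − p_x·x*)/p_y.
Plugging in: x* = (2·5/4)² = 6.25, y* = 28.
Expenditure on x: 4·6.25 = 25; share = 0.1515.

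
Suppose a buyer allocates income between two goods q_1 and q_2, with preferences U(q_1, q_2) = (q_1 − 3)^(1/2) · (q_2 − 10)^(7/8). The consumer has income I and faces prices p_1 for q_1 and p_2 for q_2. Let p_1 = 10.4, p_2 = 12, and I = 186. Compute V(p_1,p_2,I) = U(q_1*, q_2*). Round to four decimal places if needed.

V = 1.8856

After buying the subsistence bundle (3, 10), a share 4/11 of the remaining income goes to q_1: q_1* = 3 + 4/11·(I − 3p_1 − 10p_2)/p_1.
Discretionary income = 186 − 3·10.4 − 10·12 = 34.8; q_1* = 3 + 4/11·34.8/10.4 = 4.2168; q_2* = 10 + 7/11·34.8/12 = 11.8455.
Utility at the optimum: U(4.2168, 11.8455) = 1.8856.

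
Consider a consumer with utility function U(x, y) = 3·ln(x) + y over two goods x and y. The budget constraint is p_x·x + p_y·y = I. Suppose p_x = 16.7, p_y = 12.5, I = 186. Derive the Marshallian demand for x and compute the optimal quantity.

x* = 2.2455

MU_x = 3/x, MU_y = 1. Tangency: 3/x = p_x/p_y.
So x*(p_x,p_y) = 3·p_y/p_x, independent of income; and y* = (I − 3·p_y)/p_y.
At the given prices: x* = 3·12.5/16.7 = 2.2455.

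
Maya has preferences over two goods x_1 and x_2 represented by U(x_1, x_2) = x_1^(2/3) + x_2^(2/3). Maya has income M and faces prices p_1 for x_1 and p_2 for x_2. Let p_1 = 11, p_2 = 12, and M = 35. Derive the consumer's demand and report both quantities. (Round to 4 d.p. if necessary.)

MRS = MU_x_1/MU_x_2 = (x_2/x_1)^(1/3). Set equal to p_1/p_2.
Hence x_2/x_1 = (p_1/p_2)^(1/(1/3)), i.e. raised to the 3 power.
Substitute x_2 = (x_2/x_1)·x_1 into the budget: x_1* = M/(p_1 + p_2·(x_2/x_1)).
Numerically x_2/x_1 = 0.770255, so x_1* = 35/(11 + 12·0.770255) = 1.729 and x_2* = 0.770255·1.729 = 1.3318.

x_1* = 1.729, x_2* = 1.3318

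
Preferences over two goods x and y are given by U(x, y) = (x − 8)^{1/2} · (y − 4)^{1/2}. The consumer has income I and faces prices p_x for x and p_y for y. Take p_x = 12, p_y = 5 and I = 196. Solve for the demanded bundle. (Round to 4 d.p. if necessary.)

x* = 11.3333, y* = 12

Discretionary income = 196 − 8·12 − 4·5 = 80; x* = 8 + 0.5·80/12 = 11.3333; y* = 4 + 0.5·80/5 = 12.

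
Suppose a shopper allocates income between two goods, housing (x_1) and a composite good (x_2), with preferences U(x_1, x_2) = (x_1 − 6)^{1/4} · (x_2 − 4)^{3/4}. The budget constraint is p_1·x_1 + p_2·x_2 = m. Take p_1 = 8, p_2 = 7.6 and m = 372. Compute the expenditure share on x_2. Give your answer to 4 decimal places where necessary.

share on x_2 = 0.6737

After buying the subsistence bundle (6, 4), a share 0.25 of the remaining income goes to x_1: x_1* = 6 + 0.25·(m − 6p_1 − 4p_2)/p_1.
Discretionary income = 372 − 6·8 − 4·7.6 = 293.6; x_1* = 6 + 0.25·293.6/8 = 15.175; x_2* = 4 + 0.75·293.6/7.6 = 32.9737.
Expenditure on x_2: 7.6·32.9737 = 250.6; share = 0.6737.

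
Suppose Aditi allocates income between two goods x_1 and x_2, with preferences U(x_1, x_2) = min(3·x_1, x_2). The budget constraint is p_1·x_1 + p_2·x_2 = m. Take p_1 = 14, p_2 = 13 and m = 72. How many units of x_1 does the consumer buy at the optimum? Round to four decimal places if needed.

x_1* = 1.3585

With perfect complements, no substitution: consume in ratio x_1:x_2 = 1:3.
Budget: p_1·x_1 + p_2·3·x_1 = m, so (p_1 + 3·p_2)·x_1 = m.
Demand: x_1*(p_1,p_2,m) = m/(p_1 + 3·p_2), x_2* = 3·m/(p_1 + 3·p_2).
Here 14 + 3·13 = 53, giving x_1* = 1.3585.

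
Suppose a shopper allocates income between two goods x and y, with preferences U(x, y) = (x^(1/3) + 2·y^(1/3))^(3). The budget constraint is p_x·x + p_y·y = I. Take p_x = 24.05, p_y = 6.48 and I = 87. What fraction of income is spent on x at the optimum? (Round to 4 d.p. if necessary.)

share on x = 0.1551

MRS = MU_x/MU_y = (1/2)·(y/x)^(2/3). Set equal to p_x/p_y.
Solve for the ratio: y/x = [2·p_x/p_y]^(1.5).
Substitute y = (y/x)·x into the budget: x* = I/(p_x + p_y·(y/x)).
Numerically y/x = 20.223443, so x* = 87/(24.05 + 6.48·20.223443) = 0.5609 and y* = 20.223443·0.5609 = 11.3441.
Expenditure on x: 24.05·0.5609 = 13.4905; share = 0.1551.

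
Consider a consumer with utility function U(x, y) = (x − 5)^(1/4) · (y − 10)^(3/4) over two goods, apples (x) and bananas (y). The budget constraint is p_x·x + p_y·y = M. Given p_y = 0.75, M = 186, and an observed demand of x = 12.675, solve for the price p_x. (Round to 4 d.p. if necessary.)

p_x = 5

Let x' = x−5, y' = y−10. MRS = (1/3)·y'/x' = p_x/p_y.
Substituting into the budget: x* = 5 + 0.25·(M − 5·p_x − 10·p_y)/p_x, and y* = 10 + 0.75·(…)/p_y.
Set x* = 12.675 in the demand function and solve for p_x: p_x = 5.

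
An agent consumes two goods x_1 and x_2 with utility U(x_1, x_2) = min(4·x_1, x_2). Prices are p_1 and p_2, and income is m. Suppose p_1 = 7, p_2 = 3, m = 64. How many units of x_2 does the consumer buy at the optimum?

Leontief preferences: the optimum is at the kink where x_1/1 = x_2/4, i.e. x_2 = 4·x_1.
Budget: p_1·x_1 + p_2·4·x_1 = m, so (p_1 + 4·p_2)·x_1 = m.
Demand: x_1*(p_1,p_2,m) = m/(p_1 + 4·p_2), x_2* = 4·m/(p_1 + 4·p_2).
Here 7 + 4·3 = 19, giving x_2* = 13.4737.

x_2* = 13.4737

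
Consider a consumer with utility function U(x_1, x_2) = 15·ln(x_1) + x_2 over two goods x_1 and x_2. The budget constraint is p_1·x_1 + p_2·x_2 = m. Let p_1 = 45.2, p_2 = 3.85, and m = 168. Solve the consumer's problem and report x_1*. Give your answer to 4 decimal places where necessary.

x_1* = 1.2777

MU_x_1 = 15/x_1, MU_x_2 = 1. Tangency: 15/x_1 = p_1/p_2.
So x_1*(p_1,p_2) = 15·p_2/p_1, independent of income; and x_2* = (m − 15·p_2)/p_2.
At the given prices: x_1* = 15·3.85/45.2 = 1.2777.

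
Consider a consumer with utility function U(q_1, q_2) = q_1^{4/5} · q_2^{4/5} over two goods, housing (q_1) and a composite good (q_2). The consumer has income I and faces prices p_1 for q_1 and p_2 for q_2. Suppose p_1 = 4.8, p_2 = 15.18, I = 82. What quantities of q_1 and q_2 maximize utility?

q_1* = 8.5417, q_2* = 2.7009

Tangency: MRS = q_2/q_1 = p_1/p_2.
Rearranging, p_2·q_2 = p_1·q_1. Substituting into the budget gives p_1·q_1·(1 + 1) = I.
Demand: q_1*(p_1,p_2,I) = 0.5·I/p_1 and q_2* = 0.5·I/p_2.
At p_1=4.8, p_2=15.18, I=82: q_1* = 0.5·82/4.8 = 8.5417, q_2* = 2.7009.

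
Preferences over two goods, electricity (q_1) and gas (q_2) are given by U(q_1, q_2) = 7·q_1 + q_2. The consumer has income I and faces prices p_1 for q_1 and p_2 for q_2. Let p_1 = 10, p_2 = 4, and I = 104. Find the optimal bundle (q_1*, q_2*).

q_1* = 10.4, q_2* = 0

Linear utility — the consumer picks whichever good has higher MU/price: 7/10 = 0.7 vs 1/4 = 0.25.
q_1 gives more utility per dollar, so spend all income on q_1: q_1* = I/p_1, q_2* = 0.
Numerically: q_1* = 10.4, q_2* = 0.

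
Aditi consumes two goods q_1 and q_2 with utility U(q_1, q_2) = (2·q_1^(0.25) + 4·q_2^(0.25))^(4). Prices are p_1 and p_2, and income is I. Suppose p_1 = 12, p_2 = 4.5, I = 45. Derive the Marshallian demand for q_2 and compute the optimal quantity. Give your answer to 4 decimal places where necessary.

MU_q_1 ∝ 2·q_1^(-0.75), MU_q_2 ∝ 4·q_2^(-0.75), so MRS = (1/2)·(q_2/q_1)^(0.75) = p_1/p_2.
Solve for the ratio: q_2/q_1 = [2·p_1/p_2]^(4/3).
Substitute q_2 = (q_2/q_1)·q_1 into the budget: q_1* = I/(p_1 + p_2·(q_2/q_1)).
Numerically q_2/q_1 = 9.318192, so q_1* = 45/(12 + 4.5·9.318192) = 0.8344 and q_2* = 9.318192·0.8344 = 7.775.

q_2* = 7.775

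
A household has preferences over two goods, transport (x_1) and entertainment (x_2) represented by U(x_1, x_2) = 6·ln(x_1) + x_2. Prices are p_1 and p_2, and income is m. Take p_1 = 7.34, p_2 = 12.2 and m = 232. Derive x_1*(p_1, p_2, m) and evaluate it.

x_1* = 9.9728

Set MRS = p_1/p_2: (6/x_1)/1 = p_1/p_2.
So x_1*(p_1,p_2) = 6·p_2/p_1, independent of income; and x_2* = (m − 6·p_2)/p_2.
At the given prices: x_1* = 6·12.2/7.34 = 9.9728.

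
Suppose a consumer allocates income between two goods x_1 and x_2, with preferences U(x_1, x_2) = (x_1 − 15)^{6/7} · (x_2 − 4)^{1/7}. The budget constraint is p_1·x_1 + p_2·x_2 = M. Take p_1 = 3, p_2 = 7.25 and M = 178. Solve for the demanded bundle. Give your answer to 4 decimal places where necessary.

After buying the subsistence bundle (15, 4), a share 6/7 of the remaining income goes to x_1: x_1* = 15 + 6/7·(M − 15p_1 − 4p_2)/p_1.
Discretionary income = 178 − 15·3 − 4·7.25 = 104; x_1* = 15 + 6/7·104/3 = 44.7143; x_2* = 4 + 1/7·104/7.25 = 6.0493.

x_1* = 44.7143, x_2* = 6.0493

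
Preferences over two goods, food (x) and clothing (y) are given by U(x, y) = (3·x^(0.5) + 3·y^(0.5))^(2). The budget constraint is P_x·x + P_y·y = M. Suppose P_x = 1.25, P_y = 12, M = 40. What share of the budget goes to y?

Substitute y = (y/x)·x into the budget: x* = M/(P_x + P_y·(y/x)).
Numerically y/x = 0.010851, so x* = 40/(1.25 + 12·0.010851) = 28.9811 and y* = 0.010851·28.9811 = 0.3145.
Expenditure on y: 12·0.3145 = 3.7736; share = 0.0943.

share on y = 0.0943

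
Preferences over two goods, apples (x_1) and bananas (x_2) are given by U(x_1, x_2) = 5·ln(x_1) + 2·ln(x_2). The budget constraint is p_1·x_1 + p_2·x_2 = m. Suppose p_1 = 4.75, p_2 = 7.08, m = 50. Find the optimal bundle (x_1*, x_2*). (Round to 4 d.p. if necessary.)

Tangency: MRS = (5/2)·x_2/x_1 = p_1/p_2.
So 5·p_2·x_2 = 2·p_1·x_1; combined with the budget, a share 5/7 of income goes to x_1.
Demand: x_1*(p_1,p_2,m) = 5/7·m/p_1 and x_2* = 2/7·m/p_2.
At p_1=4.75, p_2=7.08, m=50: x_1* = 5/7·50/4.75 = 7.5188, x_2* = 2.0178.

x_1* = 7.5188, x_2* = 2.0178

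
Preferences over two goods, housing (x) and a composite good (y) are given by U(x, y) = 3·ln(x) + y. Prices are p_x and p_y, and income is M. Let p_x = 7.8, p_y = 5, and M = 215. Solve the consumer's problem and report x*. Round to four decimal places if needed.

At the given prices: x* = 3·5/7.8 = 1.9231.

x* = 1.9231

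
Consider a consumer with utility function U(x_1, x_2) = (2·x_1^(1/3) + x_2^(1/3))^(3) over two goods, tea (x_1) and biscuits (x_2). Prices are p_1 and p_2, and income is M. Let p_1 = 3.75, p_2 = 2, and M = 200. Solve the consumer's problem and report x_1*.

x_1* = 35.9359

From the CES first-order condition, 2·(x_2/x_1)^(2/3) = p_1/p_2.
Solve for the ratio: x_2/x_1 = [(1/2)·p_1/p_2]^(1.5).
Substitute x_2 = (x_2/x_1)·x_1 into the budget: x_1* = M/(p_1 + p_2·(x_2/x_1)).
Numerically x_2/x_1 = 0.90773, so x_1* = 200/(3.75 + 2·0.90773) = 35.9359.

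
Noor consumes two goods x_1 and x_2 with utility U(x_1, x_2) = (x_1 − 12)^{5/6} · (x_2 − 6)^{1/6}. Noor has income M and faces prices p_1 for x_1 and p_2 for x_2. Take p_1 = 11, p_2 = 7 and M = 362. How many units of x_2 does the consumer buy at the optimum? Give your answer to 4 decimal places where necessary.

Substituting into the budget: x_1* = 12 + 5/6·(M − 12·p_1 − 6·p_2)/p_1, and x_2* = 6 + 1/6·(…)/p_2.
Discretionary income = 362 − 12·11 − 6·7 = 188; x_2* = 6 + 1/6·188/7 = 10.4762.

x_2* = 10.4762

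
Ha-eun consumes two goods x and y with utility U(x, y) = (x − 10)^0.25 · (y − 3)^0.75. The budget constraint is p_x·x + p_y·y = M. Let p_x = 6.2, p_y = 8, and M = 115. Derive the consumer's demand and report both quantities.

x* = 11.1694, y* = 5.7188

This is Cobb-Douglas in (x−10, y−3): tangency gives 0.25·p_y·(y−3) = 0.75·p_x·(x−10).
After buying the subsistence bundle (10, 3), a share 0.25 of the remaining income goes to x: x* = 10 + 0.25·(M − 10p_x − 3p_y)/p_x.
Discretionary income = 115 − 10·6.2 − 3·8 = 29; x* = 10 + 0.25·29/6.2 = 11.1694; y* = 3 + 0.75·29/8 = 5.7188.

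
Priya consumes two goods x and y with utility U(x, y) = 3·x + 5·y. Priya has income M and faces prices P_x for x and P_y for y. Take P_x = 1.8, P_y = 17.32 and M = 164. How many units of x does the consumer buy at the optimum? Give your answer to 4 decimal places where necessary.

Perfect substitutes: compare marginal utility per dollar. 3/P_x vs 5/P_y → 1.6667 vs 0.2887.
x gives more utility per dollar, so spend all income on x: x* = M/P_x, y* = 0.
Numerically: x* = 91.1111, y* = 0.

x* = 91.1111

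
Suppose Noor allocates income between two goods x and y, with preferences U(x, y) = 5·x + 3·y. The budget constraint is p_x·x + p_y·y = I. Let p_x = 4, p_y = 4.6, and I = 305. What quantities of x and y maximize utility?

x gives more utility per dollar, so spend all income on x: x* = I/p_x, y* = 0.
Numerically: x* = 76.25, y* = 0.

x* = 76.25, y* = 0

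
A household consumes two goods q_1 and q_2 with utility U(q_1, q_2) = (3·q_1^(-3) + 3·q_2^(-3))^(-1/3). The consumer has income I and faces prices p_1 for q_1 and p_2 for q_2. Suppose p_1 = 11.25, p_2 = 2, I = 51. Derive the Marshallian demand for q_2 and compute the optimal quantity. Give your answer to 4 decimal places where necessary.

Substitute q_2 = (q_2/q_1)·q_1 into the budget: q_1* = I/(p_1 + p_2·(q_2/q_1)).
Numerically q_2/q_1 = 1.540035, so q_1* = 51/(11.25 + 2·1.540035) = 3.5589 and q_2* = 1.540035·3.5589 = 5.4809.

q_2* = 5.4809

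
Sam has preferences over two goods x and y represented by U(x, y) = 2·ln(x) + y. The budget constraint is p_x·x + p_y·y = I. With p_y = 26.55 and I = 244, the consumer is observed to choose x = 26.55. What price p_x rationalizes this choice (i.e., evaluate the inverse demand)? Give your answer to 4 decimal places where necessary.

p_x = 2

MU_x = 2/x, MU_y = 1. Tangency: 2/x = p_x/p_y.
So x*(p_x,p_y) = 2·p_y/p_x, independent of income; and y* = (I − 2·p_y)/p_y.
Set x* = 26.55 in the demand function and solve for p_x: p_x = 2.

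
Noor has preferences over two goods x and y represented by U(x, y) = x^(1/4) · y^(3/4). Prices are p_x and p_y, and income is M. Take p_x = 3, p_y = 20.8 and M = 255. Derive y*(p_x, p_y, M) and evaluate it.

y* = 9.1947

MU_x/MU_y = (0.25·y)/(0.75·x); tangency sets this equal to p_x/p_y.
So 0.25·p_y·y = 0.75·p_x·x; combined with the budget, a share 0.25 of income goes to x.
Demand: x*(p_x,p_y,M) = 0.25·M/p_x and y* = 0.75·M/p_y.
At p_x=3, p_y=20.8, M=255: y* = 0.75·255/20.8 = 9.1947.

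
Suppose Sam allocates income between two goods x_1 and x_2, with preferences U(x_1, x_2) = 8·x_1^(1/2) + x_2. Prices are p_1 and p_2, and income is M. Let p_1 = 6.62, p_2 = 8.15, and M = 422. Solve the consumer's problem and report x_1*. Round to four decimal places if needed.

x_1* = 24.2504

Solve: √x_1 = 4·p_2/p_1, so x_1*(p_1,p_2) = (4·p_2/p_1)², and x_2* = (M − p_1·x_1*)/p_2.
Plugging in: x_1* = (4·8.15/6.62)² = 24.2504.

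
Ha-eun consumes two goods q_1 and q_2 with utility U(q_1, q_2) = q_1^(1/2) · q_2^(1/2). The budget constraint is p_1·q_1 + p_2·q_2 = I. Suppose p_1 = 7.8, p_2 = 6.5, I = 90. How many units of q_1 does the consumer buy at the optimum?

q_1* = 5.7692

Tangency: MRS = q_2/q_1 = p_1/p_2.
Rearranging, p_2·q_2 = p_1·q_1. Substituting into the budget gives p_1·q_1·(1 + 1) = I.
Demand: q_1*(p_1,p_2,I) = 0.5·I/p_1 and q_2* = 0.5·I/p_2.
At p_1=7.8, p_2=6.5, I=90: q_1* = 0.5·90/7.8 = 5.7692.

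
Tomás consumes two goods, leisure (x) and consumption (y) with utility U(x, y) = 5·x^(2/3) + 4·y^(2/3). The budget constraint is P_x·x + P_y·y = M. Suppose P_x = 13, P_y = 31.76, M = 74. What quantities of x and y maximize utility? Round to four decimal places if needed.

x* = 5.2426, y* = 0.1841

MU_x ∝ 5·x^(-1/3), MU_y ∝ 4·y^(-1/3), so MRS = (5/4)·(y/x)^(1/3) = P_x/P_y.
Hence y/x = ((4/5)·P_x/P_y)^(1/(1/3)), i.e. raised to the 3 power.
With the ratio pinned down, the budget gives x* = M/(P_x + P_y·(y/x)) and y* = (y/x)·x*.
Numerically y/x = 0.035112, so x* = 74/(13 + 31.76·0.035112) = 5.2426 and y* = 0.035112·5.2426 = 0.1841.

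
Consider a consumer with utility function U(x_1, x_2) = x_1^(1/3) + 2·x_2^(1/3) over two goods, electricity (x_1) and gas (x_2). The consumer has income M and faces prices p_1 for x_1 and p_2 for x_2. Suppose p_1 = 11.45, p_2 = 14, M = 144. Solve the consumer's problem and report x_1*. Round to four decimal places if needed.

x_1* = 3.5348

From the CES first-order condition, (1/2)·(x_2/x_1)^(2/3) = p_1/p_2.
Hence x_2/x_1 = (2·p_1/p_2)^(1/(2/3)), i.e. raised to the 1.5 power.
With the ratio pinned down, the budget gives x_1* = M/(p_1 + p_2·(x_2/x_1)) and x_2* = (x_2/x_1)·x_1*.
Numerically x_2/x_1 = 2.091998, so x_1* = 144/(11.45 + 14·2.091998) = 3.5348.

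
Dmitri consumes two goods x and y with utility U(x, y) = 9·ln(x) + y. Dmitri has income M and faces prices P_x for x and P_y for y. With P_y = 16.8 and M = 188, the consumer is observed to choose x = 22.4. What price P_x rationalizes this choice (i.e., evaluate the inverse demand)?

P_x = 6.75

Set MRS = P_x/P_y: (9/x)/1 = P_x/P_y.
So x*(P_x,P_y) = 9·P_y/P_x, independent of income; and y* = (M − 9·P_y)/P_y.
Set x* = 22.4 in the demand function and solve for P_x: P_x = 6.75.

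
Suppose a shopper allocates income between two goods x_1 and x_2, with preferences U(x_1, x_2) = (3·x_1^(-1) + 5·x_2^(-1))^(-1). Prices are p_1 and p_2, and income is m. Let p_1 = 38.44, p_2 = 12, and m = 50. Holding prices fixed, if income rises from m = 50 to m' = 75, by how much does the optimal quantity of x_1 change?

MU_x_1 ∝ 3·x_1^(-2), MU_x_2 ∝ 5·x_2^(-2), so MRS = (3/5)·(x_2/x_1)^(2) = p_1/p_2.
Solve for the ratio: x_2/x_1 = [(5/3)·p_1/p_2]^(0.5).
With the ratio pinned down, the budget gives x_1* = m/(p_1 + p_2·(x_2/x_1)) and x_2* = (x_2/x_1)·x_1*.
Numerically x_2/x_1 = 2.310604, so x_1* = 50/(38.44 + 12·2.310604) = 0.7557.
At m' = 75: x_1* = 1.1335. Change: 1.1335 − 0.7557 = 0.3778.

Δx_1* = 0.3778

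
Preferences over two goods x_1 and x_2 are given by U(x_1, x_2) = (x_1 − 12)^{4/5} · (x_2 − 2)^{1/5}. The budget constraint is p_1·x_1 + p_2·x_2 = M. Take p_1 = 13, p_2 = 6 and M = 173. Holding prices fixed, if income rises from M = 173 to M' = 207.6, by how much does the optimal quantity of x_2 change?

Let x_1' = x_1−12, x_2' = x_2−2. MRS = 4·x_2'/x_1' = p_1/p_2.
After buying the subsistence bundle (12, 2), a share 0.8 of the remaining income goes to x_1: x_1* = 12 + 0.8·(M − 12p_1 − 2p_2)/p_1.
Discretionary income = 173 − 12·13 − 2·6 = 5; x_2* = 2 + 0.2·5/6 = 2.1667.
At M' = 207.6: x_2* = 3.32. Change: 3.32 − 2.1667 = 1.1533.

Δx_2* = 1.1533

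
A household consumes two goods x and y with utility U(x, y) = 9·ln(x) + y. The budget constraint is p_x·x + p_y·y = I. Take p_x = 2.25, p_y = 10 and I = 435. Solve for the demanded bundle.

x* = 40, y* = 34.5

Set MRS = p_x/p_y: (9/x)/1 = p_x/p_y.
So x*(p_x,p_y) = 9·p_y/p_x, independent of income; and y* = (I − 9·p_y)/p_y.
At the given prices: x* = 9·10/2.25 = 40, and y* = 34.5.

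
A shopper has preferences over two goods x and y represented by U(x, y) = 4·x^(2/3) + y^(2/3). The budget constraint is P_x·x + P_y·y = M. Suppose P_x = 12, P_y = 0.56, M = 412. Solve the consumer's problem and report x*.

From the CES first-order condition, 4·(y/x)^(1/3) = P_x/P_y.
Solve for the ratio: y/x = [(1/4)·P_x/P_y]^(3).
With the ratio pinned down, the budget gives x* = M/(P_x + P_y·(y/x)) and y* = (y/x)·x*.
Numerically y/x = 153.744534, so x* = 412/(12 + 0.56·153.744534) = 4.1999.

x* = 4.1999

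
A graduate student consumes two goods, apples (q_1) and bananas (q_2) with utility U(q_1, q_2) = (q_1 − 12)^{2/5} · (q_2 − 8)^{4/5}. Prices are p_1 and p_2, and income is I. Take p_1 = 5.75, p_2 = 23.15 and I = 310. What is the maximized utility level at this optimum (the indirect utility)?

V = 2.3374

Substituting into the budget: q_1* = 12 + 1/3·(I − 12·p_1 − 8·p_2)/p_1, and q_2* = 8 + 2/3·(…)/p_2.
Discretionary income = 310 − 12·5.75 − 8·23.15 = 55.8; q_1* = 12 + 1/3·55.8/5.75 = 15.2348; q_2* = 8 + 2/3·55.8/23.15 = 9.6069.
Utility at the optimum: U(15.2348, 9.6069) = 2.3374.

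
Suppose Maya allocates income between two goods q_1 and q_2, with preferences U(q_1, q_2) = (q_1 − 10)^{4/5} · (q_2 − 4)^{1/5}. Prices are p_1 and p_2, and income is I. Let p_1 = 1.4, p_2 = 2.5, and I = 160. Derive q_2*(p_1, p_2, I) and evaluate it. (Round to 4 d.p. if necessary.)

q_2* = 14.88

This is Cobb-Douglas in (q_1−10, q_2−4): tangency gives 0.8·p_2·(q_2−4) = 0.2·p_1·(q_1−10).
Substituting into the budget: q_1* = 10 + 0.8·(I − 10·p_1 − 4·p_2)/p_1, and q_2* = 4 + 0.2·(…)/p_2.
Discretionary income = 160 − 10·1.4 − 4·2.5 = 136; q_2* = 4 + 0.2·136/2.5 = 14.88.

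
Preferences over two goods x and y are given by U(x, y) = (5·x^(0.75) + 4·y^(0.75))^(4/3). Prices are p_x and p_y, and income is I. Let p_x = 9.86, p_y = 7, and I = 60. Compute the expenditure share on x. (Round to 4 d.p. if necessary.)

share on x = 0.4663

MRS = MU_x/MU_y = (5/4)·(y/x)^(0.25). Set equal to p_x/p_y.
Solve for the ratio: y/x = [(4/5)·p_x/p_y]^(4).
With the ratio pinned down, the budget gives x* = I/(p_x + p_y·(y/x)) and y* = (y/x)·x*.
Numerically y/x = 1.61241, so x* = 60/(9.86 + 7·1.61241) = 2.8373 and y* = 1.61241·2.8373 = 4.5749.
Expenditure on x: 9.86·2.8373 = 27.9758; share = 0.4663.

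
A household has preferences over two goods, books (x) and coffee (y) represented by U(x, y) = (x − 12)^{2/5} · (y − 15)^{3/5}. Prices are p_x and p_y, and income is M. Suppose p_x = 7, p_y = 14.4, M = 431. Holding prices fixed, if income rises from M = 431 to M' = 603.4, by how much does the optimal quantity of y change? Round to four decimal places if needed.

This is Cobb-Douglas in (x−12, y−15): tangency gives 0.4·p_y·(y−15) = 0.6·p_x·(x−12).
After buying the subsistence bundle (12, 15), a share 0.4 of the remaining income goes to x: x* = 12 + 0.4·(M − 12p_x − 15p_y)/p_x.
Discretionary income = 431 − 12·7 − 15·14.4 = 131; y* = 15 + 0.6·131/14.4 = 20.4583.
At M' = 603.4: y* = 27.6417. Change: 27.6417 − 20.4583 = 7.1833.

Δy* = 7.1833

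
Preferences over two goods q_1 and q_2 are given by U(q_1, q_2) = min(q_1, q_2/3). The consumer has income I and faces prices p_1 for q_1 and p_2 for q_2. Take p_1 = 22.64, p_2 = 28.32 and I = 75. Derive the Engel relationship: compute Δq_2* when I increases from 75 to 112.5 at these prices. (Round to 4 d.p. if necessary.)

Leontief preferences: the optimum is at the kink where q_1/1 = q_2/3, i.e. q_2 = 3·q_1.
Budget: p_1·q_1 + p_2·3·q_1 = I, so (p_1 + 3·p_2)·q_1 = I.
Demand: q_1*(p_1,p_2,I) = I/(p_1 + 3·p_2), q_2* = 3·I/(p_1 + 3·p_2).
Here 22.64 + 3·28.32 = 107.6, giving q_2* = 2.0911.
At I' = 112.5: q_2* = 3.1366. Change: 3.1366 − 2.0911 = 1.0455.

Δq_2* = 1.0455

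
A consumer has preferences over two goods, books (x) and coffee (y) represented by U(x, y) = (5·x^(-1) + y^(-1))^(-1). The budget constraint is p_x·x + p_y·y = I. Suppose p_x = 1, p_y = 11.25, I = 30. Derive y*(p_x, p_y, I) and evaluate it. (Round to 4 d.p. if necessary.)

y* = 1.6

MRS = MU_x/MU_y = 5·(y/x)^(2). Set equal to p_x/p_y.
Hence y/x = ((1/5)·p_x/p_y)^(1/(2)), i.e. raised to the 0.5 power.
Substitute y = (y/x)·x into the budget: x* = I/(p_x + p_y·(y/x)).
Numerically y/x = 0.133333, so x* = 30/(1 + 11.25·0.133333) = 12 and y* = 0.133333·12 = 1.6.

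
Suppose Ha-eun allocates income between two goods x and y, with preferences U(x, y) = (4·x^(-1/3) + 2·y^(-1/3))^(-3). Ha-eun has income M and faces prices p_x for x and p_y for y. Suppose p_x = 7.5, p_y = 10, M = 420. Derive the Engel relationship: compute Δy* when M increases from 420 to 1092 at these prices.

MRS = MU_x/MU_y = 2·(y/x)^(4/3). Set equal to p_x/p_y.
Solve for the ratio: y/x = [(1/2)·p_x/p_y]^(0.75).
With the ratio pinned down, the budget gives x* = M/(p_x + p_y·(y/x)) and y* = (y/x)·x*.
Numerically y/x = 0.479207, so x* = 420/(7.5 + 10·0.479207) = 34.1684 and y* = 0.479207·34.1684 = 16.3737.
At M' = 1092: y* = 42.5717. Change: 42.5717 − 16.3737 = 26.198.

Δy* = 26.198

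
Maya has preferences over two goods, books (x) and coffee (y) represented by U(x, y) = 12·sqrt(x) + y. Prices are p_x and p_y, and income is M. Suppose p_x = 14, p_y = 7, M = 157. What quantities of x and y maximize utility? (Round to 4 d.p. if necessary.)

MU_x = 6/√x, MU_y = 1. Tangency: 6/√x = p_x/p_y.
Thus x* = (6·p_y/p_x)² — independent of M — with the rest of income spent on y.
Plugging in: x* = (6·7/14)² = 9, y* = 4.4286.

x* = 9, y* = 4.4286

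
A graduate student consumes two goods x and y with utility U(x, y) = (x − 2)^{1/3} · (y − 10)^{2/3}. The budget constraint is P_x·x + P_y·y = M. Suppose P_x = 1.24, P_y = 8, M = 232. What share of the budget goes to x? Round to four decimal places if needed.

share on x = 0.2255

Discretionary income = 232 − 2·1.24 − 10·8 = 149.52; x* = 2 + 1/3·149.52/1.24 = 42.1935; y* = 10 + 2/3·149.52/8 = 22.46.
Expenditure on x: 1.24·42.1935 = 52.32; share = 0.2255.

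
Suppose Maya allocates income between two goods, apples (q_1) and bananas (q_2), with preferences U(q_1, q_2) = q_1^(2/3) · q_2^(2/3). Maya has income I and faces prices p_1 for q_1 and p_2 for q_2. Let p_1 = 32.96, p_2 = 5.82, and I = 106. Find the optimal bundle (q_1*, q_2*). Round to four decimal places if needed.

The MRS is q_2/q_1. Set MRS = p_1/p_2.
Rearranging, p_2·q_2 = p_1·q_1. Substituting into the budget gives p_1·q_1·(1 + 1) = I.
Demand: q_1*(p_1,p_2,I) = 0.5·I/p_1 and q_2* = 0.5·I/p_2.
At p_1=32.96, p_2=5.82, I=106: q_1* = 0.5·106/32.96 = 1.608, q_2* = 9.1065.

q_1* = 1.608, q_2* = 9.1065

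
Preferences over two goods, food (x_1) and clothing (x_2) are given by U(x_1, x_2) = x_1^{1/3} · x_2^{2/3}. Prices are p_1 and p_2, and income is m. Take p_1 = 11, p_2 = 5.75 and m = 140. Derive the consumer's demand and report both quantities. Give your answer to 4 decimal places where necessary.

Tangency: MRS = (1/2)·x_2/x_1 = p_1/p_2.
Rearranging, p_2·x_2 = 2·p_1·x_1. Substituting into the budget gives p_1·x_1·(1 + 2) = m.
Demand: x_1*(p_1,p_2,m) = 1/3·m/p_1 and x_2* = 2/3·m/p_2.
At p_1=11, p_2=5.75, m=140: x_1* = 1/3·140/11 = 4.2424, x_2* = 16.2319.

x_1* = 4.2424, x_2* = 16.2319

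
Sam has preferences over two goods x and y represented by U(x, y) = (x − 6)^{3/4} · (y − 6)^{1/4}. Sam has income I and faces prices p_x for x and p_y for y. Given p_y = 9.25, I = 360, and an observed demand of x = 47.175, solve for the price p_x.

p_x = 5

Let x' = x−6, y' = y−6. MRS = 3·y'/x' = p_x/p_y.
After buying the subsistence bundle (6, 6), a share 0.75 of the remaining income goes to x: x* = 6 + 0.75·(I − 6p_x − 6p_y)/p_x.
Set x* = 47.175 in the demand function and solve for p_x: p_x = 5.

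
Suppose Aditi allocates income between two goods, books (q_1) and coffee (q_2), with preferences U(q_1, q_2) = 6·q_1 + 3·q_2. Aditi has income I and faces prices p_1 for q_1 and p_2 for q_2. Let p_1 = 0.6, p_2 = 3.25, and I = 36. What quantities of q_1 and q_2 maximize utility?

Linear utility — the consumer picks whichever good has higher MU/price: 6/0.6 = 10 vs 3/3.25 = 0.9231.
q_1 gives more utility per dollar, so spend all income on q_1: q_1* = I/p_1, q_2* = 0.
Numerically: q_1* = 60, q_2* = 0.

q_1* = 60, q_2* = 0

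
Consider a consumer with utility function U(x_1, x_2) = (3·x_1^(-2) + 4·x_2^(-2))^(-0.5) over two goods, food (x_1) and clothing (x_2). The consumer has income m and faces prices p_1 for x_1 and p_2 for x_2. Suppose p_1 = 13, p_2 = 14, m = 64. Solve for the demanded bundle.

From the CES first-order condition, (3/4)·(x_2/x_1)^(3) = p_1/p_2.
Hence x_2/x_1 = ((4/3)·p_1/p_2)^(1/(3)), i.e. raised to the 1/3 power.
Substitute x_2 = (x_2/x_1)·x_1 into the budget: x_1* = m/(p_1 + p_2·(x_2/x_1)).
Numerically x_2/x_1 = 1.073787, so x_1* = 64/(13 + 14·1.073787) = 2.283 and x_2* = 1.073787·2.283 = 2.4515.

x_1* = 2.283, x_2* = 2.4515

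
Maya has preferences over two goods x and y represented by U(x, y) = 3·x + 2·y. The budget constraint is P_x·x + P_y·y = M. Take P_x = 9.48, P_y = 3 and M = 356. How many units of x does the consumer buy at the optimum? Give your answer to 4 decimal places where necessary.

x* = 0

Perfect substitutes: compare marginal utility per dollar. 3/P_x vs 2/P_y → 0.3165 vs 0.6667.
y gives more utility per dollar, so spend all income on y: y* = M/P_y, x* = 0.
Numerically: x* = 0, y* = 118.6667.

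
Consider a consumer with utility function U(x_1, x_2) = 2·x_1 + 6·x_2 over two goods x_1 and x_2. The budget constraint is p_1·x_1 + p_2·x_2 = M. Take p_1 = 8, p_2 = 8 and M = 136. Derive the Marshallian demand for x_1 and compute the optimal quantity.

x_1* = 0

Linear utility — the consumer picks whichever good has higher MU/price: 2/8 = 0.25 vs 6/8 = 0.75.
x_2 gives more utility per dollar, so spend all income on x_2: x_2* = M/p_2, x_1* = 0.
Numerically: x_1* = 0, x_2* = 17.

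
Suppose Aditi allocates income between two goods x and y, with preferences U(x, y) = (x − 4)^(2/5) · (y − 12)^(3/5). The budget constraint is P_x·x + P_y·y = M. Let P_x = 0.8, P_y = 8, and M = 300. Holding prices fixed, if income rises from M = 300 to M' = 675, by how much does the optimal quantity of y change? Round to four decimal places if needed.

Let x' = x−4, y' = y−12. MRS = (2/3)·y'/x' = P_x/P_y.
After buying the subsistence bundle (4, 12), a share 0.4 of the remaining income goes to x: x* = 4 + 0.4·(M − 4P_x − 12P_y)/P_x.
Discretionary income = 300 − 4·0.8 − 12·8 = 200.8; y* = 12 + 0.6·200.8/8 = 27.06.
At M' = 675: y* = 55.185. Change: 55.185 − 27.06 = 28.125.

Δy* = 28.125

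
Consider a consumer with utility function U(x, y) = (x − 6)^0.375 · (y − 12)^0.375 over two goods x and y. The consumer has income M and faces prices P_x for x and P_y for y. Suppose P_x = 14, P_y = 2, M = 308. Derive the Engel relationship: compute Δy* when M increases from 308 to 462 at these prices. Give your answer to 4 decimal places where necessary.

Δy* = 38.5

Let x' = x−6, y' = y−12. MRS = y'/x' = P_x/P_y.
Substituting into the budget: x* = 6 + 0.5·(M − 6·P_x − 12·P_y)/P_x, and y* = 12 + 0.5·(…)/P_y.
Discretionary income = 308 − 6·14 − 12·2 = 200; y* = 12 + 0.5·200/2 = 62.
At M' = 462: y* = 100.5. Change: 100.5 − 62 = 38.5.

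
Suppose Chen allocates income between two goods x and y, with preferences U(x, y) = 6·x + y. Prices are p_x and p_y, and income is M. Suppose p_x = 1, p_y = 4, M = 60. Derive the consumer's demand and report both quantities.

x gives more utility per dollar, so spend all income on x: x* = M/p_x, y* = 0.
Numerically: x* = 60, y* = 0.

x* = 60, y* = 0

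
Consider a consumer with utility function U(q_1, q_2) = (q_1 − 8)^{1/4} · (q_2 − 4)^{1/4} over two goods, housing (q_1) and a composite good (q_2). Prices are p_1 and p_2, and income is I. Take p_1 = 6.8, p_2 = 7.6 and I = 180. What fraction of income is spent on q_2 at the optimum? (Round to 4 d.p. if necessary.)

MRS = (q_2−4)/(q_1−8). Tangency with p_1/p_2 gives q_2−4 = (p_1/p_2)·(q_1−8).
After buying the subsistence bundle (8, 4), a share 0.5 of the remaining income goes to q_1: q_1* = 8 + 0.5·(I − 8p_1 − 4p_2)/p_1.
Discretionary income = 180 − 8·6.8 − 4·7.6 = 95.2; q_1* = 8 + 0.5·95.2/6.8 = 15; q_2* = 4 + 0.5·95.2/7.6 = 10.2632.
Expenditure on q_2: 7.6·10.2632 = 78; share = 0.4333.

share on q_2 = 0.4333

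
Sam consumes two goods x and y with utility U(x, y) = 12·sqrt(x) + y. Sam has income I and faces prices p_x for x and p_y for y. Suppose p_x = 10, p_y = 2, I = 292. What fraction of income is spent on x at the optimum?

Solve: √x = 6·p_y/p_x, so x*(p_x,p_y) = (6·p_y/p_x)², and y* = (I − p_x·x*)/p_y.
Plugging in: x* = (6·2/10)² = 1.44, y* = 138.8.
Expenditure on x: 10·1.44 = 14.4; share = 0.0493.

share on x = 0.0493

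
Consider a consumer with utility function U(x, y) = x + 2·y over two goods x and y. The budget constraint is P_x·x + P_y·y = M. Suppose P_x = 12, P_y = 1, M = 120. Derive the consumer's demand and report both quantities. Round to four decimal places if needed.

x* = 0, y* = 120

Linear utility — the consumer picks whichever good has higher MU/price: 1/12 = 0.0833 vs 2/1 = 2.
y gives more utility per dollar, so spend all income on y: y* = M/P_y, x* = 0.
Numerically: x* = 0, y* = 120.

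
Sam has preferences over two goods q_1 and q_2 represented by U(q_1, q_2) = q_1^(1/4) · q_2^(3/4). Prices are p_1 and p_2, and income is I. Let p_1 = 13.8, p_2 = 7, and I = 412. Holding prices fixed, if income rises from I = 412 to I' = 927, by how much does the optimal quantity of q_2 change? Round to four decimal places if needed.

Δq_2* = 55.1786

Tangency: MRS = (1/3)·q_2/q_1 = p_1/p_2.
So 0.25·p_2·q_2 = 0.75·p_1·q_1; combined with the budget, a share 0.25 of income goes to q_1.
Demand: q_1*(p_1,p_2,I) = 0.25·I/p_1 and q_2* = 0.75·I/p_2.
At p_1=13.8, p_2=7, I=412: q_2* = 0.75·412/7 = 44.1429.
At I' = 927: q_2* = 99.3214. Change: 99.3214 − 44.1429 = 55.1786.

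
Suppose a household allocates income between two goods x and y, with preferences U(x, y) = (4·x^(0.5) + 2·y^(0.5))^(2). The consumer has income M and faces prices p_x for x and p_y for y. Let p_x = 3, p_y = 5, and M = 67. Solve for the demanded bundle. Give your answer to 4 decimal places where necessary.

x* = 19.4203, y* = 1.7478

With the ratio pinned down, the budget gives x* = M/(p_x + p_y·(y/x)) and y* = (y/x)·x*.
Numerically y/x = 0.09, so x* = 67/(3 + 5·0.09) = 19.4203 and y* = 0.09·19.4203 = 1.7478.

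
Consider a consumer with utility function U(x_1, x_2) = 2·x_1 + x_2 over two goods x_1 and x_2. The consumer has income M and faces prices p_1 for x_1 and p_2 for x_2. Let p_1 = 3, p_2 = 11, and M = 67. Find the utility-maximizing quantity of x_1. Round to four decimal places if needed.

x_1* = 22.3333

Perfect substitutes: compare marginal utility per dollar. 2/p_1 vs 1/p_2 → 0.6667 vs 0.0909.
x_1 gives more utility per dollar, so spend all income on x_1: x_1* = M/p_1, x_2* = 0.
Numerically: x_1* = 22.3333, x_2* = 0.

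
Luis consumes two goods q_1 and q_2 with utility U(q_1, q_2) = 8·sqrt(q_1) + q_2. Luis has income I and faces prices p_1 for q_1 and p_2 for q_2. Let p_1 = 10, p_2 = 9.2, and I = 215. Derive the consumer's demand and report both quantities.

MU_q_1 = 4/√q_1, MU_q_2 = 1. Tangency: 4/√q_1 = p_1/p_2.
Solve: √q_1 = 4·p_2/p_1, so q_1*(p_1,p_2) = (4·p_2/p_1)², and q_2* = (I − p_1·q_1*)/p_2.
Plugging in: q_1* = (4·9.2/10)² = 13.5424, q_2* = 8.6496.

q_1* = 13.5424, q_2* = 8.6496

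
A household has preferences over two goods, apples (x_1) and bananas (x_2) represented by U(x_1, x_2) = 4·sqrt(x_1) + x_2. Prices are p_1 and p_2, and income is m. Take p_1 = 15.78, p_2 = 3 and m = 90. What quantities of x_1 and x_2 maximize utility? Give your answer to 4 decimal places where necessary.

x_1* = 0.1446, x_2* = 29.2395

Set MRS = p_1/p_2: 2·x_1^(−1/2) = p_1/p_2.
Solve: √x_1 = 2·p_2/p_1, so x_1*(p_1,p_2) = (2·p_2/p_1)², and x_2* = (m − p_1·x_1*)/p_2.
Plugging in: x_1* = (2·3/15.78)² = 0.1446, x_2* = 29.2395.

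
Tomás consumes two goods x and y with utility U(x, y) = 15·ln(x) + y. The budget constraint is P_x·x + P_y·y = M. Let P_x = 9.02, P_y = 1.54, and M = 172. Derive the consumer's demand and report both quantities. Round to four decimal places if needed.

x* = 2.561, y* = 96.6883

So x*(P_x,P_y) = 15·P_y/P_x, independent of income; and y* = (M − 15·P_y)/P_y.
At the given prices: x* = 15·1.54/9.02 = 2.561, and y* = 96.6883.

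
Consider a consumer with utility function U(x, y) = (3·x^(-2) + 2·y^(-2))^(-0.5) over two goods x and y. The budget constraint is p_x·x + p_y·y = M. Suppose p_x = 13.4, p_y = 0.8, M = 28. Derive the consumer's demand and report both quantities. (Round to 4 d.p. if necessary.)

x* = 1.8435, y* = 4.1206

From the CES first-order condition, (3/2)·(y/x)^(3) = p_x/p_y.
Hence y/x = ((2/3)·p_x/p_y)^(1/(3)), i.e. raised to the 1/3 power.
With the ratio pinned down, the budget gives x* = M/(p_x + p_y·(y/x)) and y* = (y/x)·x*.
Numerically y/x = 2.235156, so x* = 28/(13.4 + 0.8·2.235156) = 1.8435 and y* = 2.235156·1.8435 = 4.1206.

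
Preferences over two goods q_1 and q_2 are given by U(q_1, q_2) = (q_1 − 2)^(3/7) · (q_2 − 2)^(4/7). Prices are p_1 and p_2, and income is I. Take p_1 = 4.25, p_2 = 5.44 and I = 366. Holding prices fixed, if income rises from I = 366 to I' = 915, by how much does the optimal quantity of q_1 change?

Let q_1' = q_1−2, q_2' = q_2−2. MRS = (3/4)·q_2'/q_1' = p_1/p_2.
After buying the subsistence bundle (2, 2), a share 3/7 of the remaining income goes to q_1: q_1* = 2 + 3/7·(I − 2p_1 − 2p_2)/p_1.
Discretionary income = 366 − 2·4.25 − 2·5.44 = 346.62; q_1* = 2 + 3/7·346.62/4.25 = 36.9533.
At I' = 915: q_1* = 92.3146. Change: 92.3146 − 36.9533 = 55.3613.

Δq_1* = 55.3613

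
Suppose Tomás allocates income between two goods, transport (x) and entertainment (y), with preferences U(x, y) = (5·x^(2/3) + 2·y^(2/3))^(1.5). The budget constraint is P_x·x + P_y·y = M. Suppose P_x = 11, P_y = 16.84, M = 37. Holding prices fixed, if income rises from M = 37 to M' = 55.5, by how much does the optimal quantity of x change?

Δx* = 1.6371

Substitute y = (y/x)·x into the budget: x* = M/(P_x + P_y·(y/x)).
Numerically y/x = 0.017837, so x* = 37/(11 + 16.84·0.017837) = 3.2742.
At M' = 55.5: x* = 4.9113. Change: 4.9113 − 3.2742 = 1.6371.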